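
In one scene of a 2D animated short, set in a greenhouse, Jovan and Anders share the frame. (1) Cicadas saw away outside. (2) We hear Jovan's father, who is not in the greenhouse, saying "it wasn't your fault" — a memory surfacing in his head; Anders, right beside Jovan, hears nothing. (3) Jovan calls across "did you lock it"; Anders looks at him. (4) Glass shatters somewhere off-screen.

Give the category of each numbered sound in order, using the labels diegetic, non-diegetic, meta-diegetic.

diegetic, meta-diegetic, diegetic, diegetic

Sound (1): ambient/room sound belonging to the story's physical space, so diegetic.
Sound (2): it's Jovan's recollection rendered as sound; the other character can't hear it, so meta-diegetic.
(3) is diegetic: Jovan is a character speaking aloud in the scene.
Sound (4): the sound comes from glass physically present in the location, so diegetic.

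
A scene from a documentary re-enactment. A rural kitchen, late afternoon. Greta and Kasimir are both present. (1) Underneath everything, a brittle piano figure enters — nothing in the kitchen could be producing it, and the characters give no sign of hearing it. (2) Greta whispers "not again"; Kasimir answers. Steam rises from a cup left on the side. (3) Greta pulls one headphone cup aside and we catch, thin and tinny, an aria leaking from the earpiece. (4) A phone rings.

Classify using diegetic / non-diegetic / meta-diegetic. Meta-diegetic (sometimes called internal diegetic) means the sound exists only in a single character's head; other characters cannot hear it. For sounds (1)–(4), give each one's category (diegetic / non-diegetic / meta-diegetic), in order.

non-diegetic, diegetic, diegetic, diegetic

(1) score with no on-screen or off-screen source; it exists for the audience alone → non-diegetic.
Sound (2): spoken by a character present in the story world, so diegetic.
(3) it's leaking from a physical pair of headphones in the scene → diegetic.
(4) is diegetic: an in-world source (a phone); characters could hear it.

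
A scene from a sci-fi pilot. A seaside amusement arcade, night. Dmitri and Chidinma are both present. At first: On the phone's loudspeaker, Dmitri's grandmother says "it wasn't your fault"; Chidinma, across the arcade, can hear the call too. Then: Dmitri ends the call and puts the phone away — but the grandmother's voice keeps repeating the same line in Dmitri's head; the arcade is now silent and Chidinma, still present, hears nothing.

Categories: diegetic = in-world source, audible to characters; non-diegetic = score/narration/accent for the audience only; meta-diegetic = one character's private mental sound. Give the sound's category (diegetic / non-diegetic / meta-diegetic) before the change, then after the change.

diegetic, meta-diegetic

Before the change: the loudspeaker is an in-world source; both Dmitri and Chidinma hear the call → diegetic.
After the change: with the phone off, the voice continues only as Dmitri's private mental replay — Chidinma can't hear it → meta-diegetic.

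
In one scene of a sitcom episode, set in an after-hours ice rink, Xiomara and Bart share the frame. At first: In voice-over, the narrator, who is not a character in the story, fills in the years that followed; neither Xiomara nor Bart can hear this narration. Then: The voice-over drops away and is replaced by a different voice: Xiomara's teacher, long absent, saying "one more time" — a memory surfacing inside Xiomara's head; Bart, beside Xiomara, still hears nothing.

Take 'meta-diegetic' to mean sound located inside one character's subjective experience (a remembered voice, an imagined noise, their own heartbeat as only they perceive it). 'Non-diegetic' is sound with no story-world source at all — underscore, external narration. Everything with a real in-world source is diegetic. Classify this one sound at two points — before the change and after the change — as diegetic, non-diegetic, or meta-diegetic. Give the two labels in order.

Before the change: the external narrator addresses only the audience — outside the story world → non-diegetic.
After the change: the replacement voice is a memory inside Xiomara's mind specifically → meta-diegetic.

non-diegetic, meta-diegetic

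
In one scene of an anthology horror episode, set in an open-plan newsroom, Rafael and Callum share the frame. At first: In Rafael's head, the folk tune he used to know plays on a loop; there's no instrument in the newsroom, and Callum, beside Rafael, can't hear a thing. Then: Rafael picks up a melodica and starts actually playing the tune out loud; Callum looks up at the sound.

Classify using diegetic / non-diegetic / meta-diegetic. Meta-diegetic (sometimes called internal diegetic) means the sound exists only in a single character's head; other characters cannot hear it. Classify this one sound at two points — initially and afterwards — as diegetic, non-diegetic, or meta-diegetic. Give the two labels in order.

meta-diegetic, diegetic

Initially: the tune exists only as Rafael's private memory; Callum can't hear it → meta-diegetic.
Afterwards: Rafael is now producing it live on a melodica, in the room, and Callum hears it → diegetic.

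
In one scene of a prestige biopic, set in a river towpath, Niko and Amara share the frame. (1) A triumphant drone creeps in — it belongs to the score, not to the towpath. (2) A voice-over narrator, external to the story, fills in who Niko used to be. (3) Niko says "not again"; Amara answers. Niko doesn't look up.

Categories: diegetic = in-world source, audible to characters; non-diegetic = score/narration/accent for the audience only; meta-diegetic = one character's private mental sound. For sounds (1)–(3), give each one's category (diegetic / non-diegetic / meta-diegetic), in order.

non-diegetic, non-diegetic, diegetic

(1) is non-diegetic: score with no on-screen or off-screen source; it exists for the audience alone.
(2) commentary laid over the scene from outside the fiction → non-diegetic.
(3) is diegetic: Niko is a character speaking aloud in the scene.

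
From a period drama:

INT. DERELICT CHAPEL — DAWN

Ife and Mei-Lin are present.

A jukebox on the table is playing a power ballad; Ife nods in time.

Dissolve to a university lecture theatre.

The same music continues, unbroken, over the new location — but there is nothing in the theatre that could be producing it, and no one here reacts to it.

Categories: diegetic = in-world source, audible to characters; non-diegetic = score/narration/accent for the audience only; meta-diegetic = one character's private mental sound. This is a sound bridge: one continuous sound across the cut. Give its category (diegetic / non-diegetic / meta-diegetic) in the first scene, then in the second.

Scene one: a jukebox is an on-screen source and Ife reacts to it → diegetic.
Scene two: there is no source in the theatre and no one hears it — it's now underscore → non-diegetic.

diegetic, non-diegetic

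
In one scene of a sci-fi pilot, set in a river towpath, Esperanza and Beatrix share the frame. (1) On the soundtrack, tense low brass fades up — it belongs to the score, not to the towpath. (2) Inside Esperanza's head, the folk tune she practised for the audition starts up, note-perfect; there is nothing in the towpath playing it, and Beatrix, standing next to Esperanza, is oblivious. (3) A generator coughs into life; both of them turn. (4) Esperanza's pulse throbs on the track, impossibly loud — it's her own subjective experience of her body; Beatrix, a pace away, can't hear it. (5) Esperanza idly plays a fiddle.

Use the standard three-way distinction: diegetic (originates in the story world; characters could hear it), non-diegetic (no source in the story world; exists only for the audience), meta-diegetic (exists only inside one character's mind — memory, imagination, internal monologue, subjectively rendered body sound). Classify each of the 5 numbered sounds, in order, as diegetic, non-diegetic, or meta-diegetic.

(1) nothing in the towpath produces it and the characters don't hear it — pure soundtrack → non-diegetic.
(2) remembered music, private to Esperanza — Beatrix is oblivious because it isn't in the room → meta-diegetic.
Sound (3): the sound comes from a generator physically present in the location, so diegetic.
(4) a subjective body sound — Esperanza's private perception, inaudible to Beatrix → meta-diegetic.
Sound (5): the instrument and the performer are both in the scene, so diegetic.

non-diegetic, meta-diegetic, diegetic, meta-diegetic, diegetic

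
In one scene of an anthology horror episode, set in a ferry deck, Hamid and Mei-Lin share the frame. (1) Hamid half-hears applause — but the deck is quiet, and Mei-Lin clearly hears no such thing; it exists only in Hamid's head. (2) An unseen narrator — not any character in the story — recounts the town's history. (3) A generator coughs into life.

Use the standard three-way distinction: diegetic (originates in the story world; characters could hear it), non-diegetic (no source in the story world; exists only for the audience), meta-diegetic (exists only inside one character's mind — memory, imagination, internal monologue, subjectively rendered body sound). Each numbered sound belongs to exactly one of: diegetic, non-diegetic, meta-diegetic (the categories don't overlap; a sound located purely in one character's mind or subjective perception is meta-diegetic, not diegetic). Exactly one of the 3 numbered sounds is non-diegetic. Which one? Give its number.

2

Sound (1): the sound is imagined by Hamid; nothing in the story world is producing it and Mei-Lin can't hear it, so meta-diegetic.
(2) external voice-over — not a character, not heard by anyone in the scene → non-diegetic.
Sound (3): the sound comes from a generator physically present in the location, so diegetic.
Only (2) is non-diegetic.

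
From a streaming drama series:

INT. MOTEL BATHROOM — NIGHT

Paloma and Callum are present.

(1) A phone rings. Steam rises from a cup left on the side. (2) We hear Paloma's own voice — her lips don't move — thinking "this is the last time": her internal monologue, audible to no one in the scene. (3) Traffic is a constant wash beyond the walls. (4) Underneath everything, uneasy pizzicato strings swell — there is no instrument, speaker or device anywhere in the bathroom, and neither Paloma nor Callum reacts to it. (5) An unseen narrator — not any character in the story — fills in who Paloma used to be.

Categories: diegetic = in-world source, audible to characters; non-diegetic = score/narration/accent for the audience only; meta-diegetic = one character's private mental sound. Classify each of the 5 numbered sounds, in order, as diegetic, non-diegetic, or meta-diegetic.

(1) a phone is a real object/event in the scene's world → diegetic.
Sound (2): internal monologue — inside Paloma's mind, not spoken into the scene, so meta-diegetic.
Sound (3): traffic is part of the location's real environment, so diegetic.
(4) it has no source in the story world and no character can hear it — it's underscore → non-diegetic.
(5) is non-diegetic: external voice-over — not a character, not heard by anyone in the scene.

diegetic, meta-diegetic, diegetic, non-diegetic, non-diegetic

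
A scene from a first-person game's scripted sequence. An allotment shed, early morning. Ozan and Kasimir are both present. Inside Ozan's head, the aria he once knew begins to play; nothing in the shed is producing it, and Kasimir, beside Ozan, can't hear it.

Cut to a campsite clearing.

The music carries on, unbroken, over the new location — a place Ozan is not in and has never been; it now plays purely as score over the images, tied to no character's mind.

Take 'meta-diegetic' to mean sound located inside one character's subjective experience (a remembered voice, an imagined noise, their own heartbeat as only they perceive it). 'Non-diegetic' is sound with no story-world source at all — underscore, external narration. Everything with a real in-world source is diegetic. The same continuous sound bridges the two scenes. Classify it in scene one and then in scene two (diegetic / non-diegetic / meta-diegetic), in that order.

meta-diegetic, non-diegetic

Scene one: the music exists only inside Ozan's mind; Kasimir can't hear it → meta-diegetic.
Scene two: it's detached from Ozan entirely and plays over unrelated images with no in-world source — conventional underscore → non-diegetic.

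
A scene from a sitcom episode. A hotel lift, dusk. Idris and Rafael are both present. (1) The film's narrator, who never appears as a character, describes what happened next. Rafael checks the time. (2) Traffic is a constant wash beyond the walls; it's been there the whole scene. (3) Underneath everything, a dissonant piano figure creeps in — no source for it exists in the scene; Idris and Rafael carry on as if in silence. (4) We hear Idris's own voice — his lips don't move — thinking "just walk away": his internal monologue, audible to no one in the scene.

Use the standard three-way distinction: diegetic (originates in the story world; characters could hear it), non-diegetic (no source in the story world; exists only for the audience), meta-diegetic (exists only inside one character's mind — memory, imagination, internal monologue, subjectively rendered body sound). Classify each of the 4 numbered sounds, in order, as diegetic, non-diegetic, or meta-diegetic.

Sound (1): commentary laid over the scene from outside the fiction, so non-diegetic.
(2) is diegetic: ambient/room sound belonging to the story's physical space.
Sound (3): score with no on-screen or off-screen source; it exists for the audience alone, so non-diegetic.
(4) Idris's thought-voice: a private mental sound no other character can hear → meta-diegetic.

non-diegetic, diegetic, non-diegetic, meta-diegetic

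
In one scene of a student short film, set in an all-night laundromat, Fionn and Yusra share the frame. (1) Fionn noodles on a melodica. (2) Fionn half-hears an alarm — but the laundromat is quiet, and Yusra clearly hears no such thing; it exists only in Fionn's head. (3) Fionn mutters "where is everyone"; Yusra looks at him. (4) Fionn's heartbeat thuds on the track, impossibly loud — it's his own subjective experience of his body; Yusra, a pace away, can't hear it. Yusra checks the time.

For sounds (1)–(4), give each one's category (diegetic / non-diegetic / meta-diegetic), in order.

Sound (1): the instrument and the performer are both in the scene, so diegetic.
Sound (2): the sound is imagined by Fionn; nothing in the story world is producing it and Yusra can't hear it, so meta-diegetic.
Sound (3): spoken by a character present in the story world, so diegetic.
(4) it's Fionn's internal bodily sensation rendered as sound; only Fionn 'hears' it → meta-diegetic.

diegetic, meta-diegetic, diegetic, meta-diegetic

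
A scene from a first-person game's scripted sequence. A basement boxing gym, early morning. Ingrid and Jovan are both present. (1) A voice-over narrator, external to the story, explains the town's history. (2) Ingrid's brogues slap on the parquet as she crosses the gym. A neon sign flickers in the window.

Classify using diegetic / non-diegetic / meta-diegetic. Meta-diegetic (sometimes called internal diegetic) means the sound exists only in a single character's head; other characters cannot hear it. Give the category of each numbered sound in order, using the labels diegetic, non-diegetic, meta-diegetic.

non-diegetic, diegetic

(1) commentary laid over the scene from outside the fiction → non-diegetic.
(2) is diegetic: a character's body making contact with the set — an in-world sound.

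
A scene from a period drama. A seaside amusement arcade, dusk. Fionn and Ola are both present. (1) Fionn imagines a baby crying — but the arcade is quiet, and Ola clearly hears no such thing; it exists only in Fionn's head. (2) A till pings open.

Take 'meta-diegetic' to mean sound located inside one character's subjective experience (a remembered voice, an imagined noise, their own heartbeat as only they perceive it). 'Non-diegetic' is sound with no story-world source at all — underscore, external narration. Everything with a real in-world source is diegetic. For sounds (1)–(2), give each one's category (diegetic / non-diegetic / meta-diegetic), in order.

meta-diegetic, diegetic

Sound (1): Fionn alone 'hears' it — an imagined sound, not present in the space, so meta-diegetic.
(2) the sound comes from a till physically present in the location → diegetic.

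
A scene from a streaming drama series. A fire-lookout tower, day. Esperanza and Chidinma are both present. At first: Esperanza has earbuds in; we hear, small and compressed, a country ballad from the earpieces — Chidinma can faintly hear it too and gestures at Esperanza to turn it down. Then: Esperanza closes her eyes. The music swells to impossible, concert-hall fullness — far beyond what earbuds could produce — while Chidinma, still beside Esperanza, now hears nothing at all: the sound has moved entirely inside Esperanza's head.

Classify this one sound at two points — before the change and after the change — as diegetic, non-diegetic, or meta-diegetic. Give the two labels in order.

Before the change: the earbuds are a physical source both characters can hear → diegetic.
After the change: the music now exists only as Esperanza's subjective experience; Chidinma can no longer hear it → meta-diegetic.

diegetic, meta-diegetic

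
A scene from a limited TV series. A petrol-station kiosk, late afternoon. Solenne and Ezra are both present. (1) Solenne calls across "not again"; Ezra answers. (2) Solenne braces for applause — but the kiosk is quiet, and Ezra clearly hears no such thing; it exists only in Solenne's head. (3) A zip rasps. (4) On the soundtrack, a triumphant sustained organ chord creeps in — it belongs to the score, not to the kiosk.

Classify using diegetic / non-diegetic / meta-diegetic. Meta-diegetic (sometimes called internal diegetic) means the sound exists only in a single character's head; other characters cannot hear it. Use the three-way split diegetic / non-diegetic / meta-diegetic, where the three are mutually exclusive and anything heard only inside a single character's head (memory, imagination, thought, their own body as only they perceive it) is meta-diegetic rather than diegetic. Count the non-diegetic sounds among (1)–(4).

(1) spoken by a character present in the story world → diegetic.
(2) is meta-diegetic: subjective to Solenne: the kiosk is silent and Ezra hears nothing.
(3) a zip is a real object/event in the scene's world → diegetic.
Sound (4): score with no on-screen or off-screen source; it exists for the audience alone, so non-diegetic.
So 1 of the 4 is non-diegetic: (4).

1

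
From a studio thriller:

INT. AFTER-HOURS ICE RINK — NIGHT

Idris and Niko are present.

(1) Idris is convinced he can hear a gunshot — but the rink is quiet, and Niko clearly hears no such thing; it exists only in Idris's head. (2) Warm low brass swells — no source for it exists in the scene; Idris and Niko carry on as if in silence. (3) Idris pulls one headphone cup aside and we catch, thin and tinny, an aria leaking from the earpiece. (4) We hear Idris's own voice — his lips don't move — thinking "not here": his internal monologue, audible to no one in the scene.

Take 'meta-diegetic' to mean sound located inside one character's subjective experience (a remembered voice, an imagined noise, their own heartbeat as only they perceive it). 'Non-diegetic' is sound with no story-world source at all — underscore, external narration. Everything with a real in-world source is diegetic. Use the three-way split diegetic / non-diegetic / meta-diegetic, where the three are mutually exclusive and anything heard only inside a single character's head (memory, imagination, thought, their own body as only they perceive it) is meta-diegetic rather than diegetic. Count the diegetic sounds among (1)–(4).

1

(1) the sound is imagined by Idris; nothing in the story world is producing it and Niko can't hear it → meta-diegetic.
(2) is non-diegetic: score with no on-screen or off-screen source; it exists for the audience alone.
(3) the headphones are an on-screen source → diegetic.
(4) Idris's thought-voice: a private mental sound no other character can hear → meta-diegetic.
Diegetic: (3) — that's 1.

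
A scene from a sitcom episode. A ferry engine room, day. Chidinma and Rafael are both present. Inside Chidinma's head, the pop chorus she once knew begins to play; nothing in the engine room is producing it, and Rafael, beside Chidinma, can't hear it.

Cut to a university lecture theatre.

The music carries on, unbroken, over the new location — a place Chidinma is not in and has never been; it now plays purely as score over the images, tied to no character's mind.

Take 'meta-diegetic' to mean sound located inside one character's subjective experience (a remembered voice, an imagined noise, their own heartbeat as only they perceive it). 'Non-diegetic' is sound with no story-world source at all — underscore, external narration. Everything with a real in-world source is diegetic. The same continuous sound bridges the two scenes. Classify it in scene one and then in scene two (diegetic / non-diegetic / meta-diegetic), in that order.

meta-diegetic, non-diegetic

Scene one: the music exists only inside Chidinma's mind; Rafael can't hear it → meta-diegetic.
Scene two: it's detached from Chidinma entirely and plays over unrelated images with no in-world source — conventional underscore → non-diegetic.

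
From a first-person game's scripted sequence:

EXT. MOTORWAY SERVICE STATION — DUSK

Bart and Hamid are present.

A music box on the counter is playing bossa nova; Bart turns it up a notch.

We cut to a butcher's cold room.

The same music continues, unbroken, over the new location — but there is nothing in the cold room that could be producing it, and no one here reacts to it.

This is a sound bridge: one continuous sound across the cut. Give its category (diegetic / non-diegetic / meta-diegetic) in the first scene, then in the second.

Scene one: a music box is an on-screen source and Bart reacts to it → diegetic.
Scene two: there is no source in the cold room and no one hears it — it's now underscore → non-diegetic.

diegetic, non-diegetic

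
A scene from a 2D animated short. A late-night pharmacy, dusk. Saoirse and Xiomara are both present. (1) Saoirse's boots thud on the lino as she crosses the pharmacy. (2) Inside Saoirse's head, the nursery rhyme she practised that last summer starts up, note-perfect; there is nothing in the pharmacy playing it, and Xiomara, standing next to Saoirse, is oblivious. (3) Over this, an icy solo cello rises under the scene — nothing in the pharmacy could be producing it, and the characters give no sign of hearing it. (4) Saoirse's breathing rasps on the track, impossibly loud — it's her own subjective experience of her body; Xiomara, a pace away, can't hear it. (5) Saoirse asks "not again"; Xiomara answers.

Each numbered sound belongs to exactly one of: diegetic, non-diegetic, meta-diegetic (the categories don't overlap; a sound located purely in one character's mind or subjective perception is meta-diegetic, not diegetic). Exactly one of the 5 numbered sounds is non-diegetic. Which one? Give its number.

3

Sound (1): Saoirse's footsteps are produced in the story world, so diegetic.
(2) is meta-diegetic: it lives in Saoirse's subjectivity, not in the pharmacy.
Sound (3): score with no on-screen or off-screen source; it exists for the audience alone, so non-diegetic.
(4) is meta-diegetic: point-of-audition from inside Saoirse's body; not a sound in the room.
(5) is diegetic: spoken by a character present in the story world.
Only (3) is non-diegetic.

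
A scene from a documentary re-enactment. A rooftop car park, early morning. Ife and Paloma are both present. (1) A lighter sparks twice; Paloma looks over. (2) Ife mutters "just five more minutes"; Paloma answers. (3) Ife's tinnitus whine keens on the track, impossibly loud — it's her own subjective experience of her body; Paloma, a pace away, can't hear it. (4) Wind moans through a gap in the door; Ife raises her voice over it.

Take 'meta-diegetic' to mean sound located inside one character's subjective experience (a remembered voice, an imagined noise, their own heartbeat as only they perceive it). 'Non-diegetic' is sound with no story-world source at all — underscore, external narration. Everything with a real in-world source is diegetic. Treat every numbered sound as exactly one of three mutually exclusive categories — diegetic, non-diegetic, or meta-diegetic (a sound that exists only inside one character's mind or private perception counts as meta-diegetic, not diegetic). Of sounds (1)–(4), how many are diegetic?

(1) is diegetic: an in-world source (a lighter); characters could hear it.
(2) spoken by a character present in the story world → diegetic.
(3) is meta-diegetic: a subjective body sound — Ife's private perception, inaudible to Paloma.
(4) is diegetic: ambient/room sound belonging to the story's physical space.
So 3 of the 4 are diegetic: (1), (2), (4).

3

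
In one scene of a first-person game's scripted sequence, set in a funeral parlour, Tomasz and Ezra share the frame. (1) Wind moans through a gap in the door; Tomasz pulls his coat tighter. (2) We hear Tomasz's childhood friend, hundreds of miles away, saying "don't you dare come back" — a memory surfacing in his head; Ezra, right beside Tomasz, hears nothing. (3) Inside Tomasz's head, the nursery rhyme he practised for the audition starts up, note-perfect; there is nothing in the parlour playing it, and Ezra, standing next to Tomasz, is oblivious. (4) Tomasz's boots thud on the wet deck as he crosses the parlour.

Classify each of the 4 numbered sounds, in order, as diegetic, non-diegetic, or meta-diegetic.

(1) is diegetic: ambient/room sound belonging to the story's physical space.
(2) a remembered line, private to Tomasz — not present in the room, not audible to Ezra → meta-diegetic.
Sound (3): remembered music, private to Tomasz — Ezra is oblivious because it isn't in the room, so meta-diegetic.
(4) Tomasz's footsteps are produced in the story world → diegetic.

diegetic, meta-diegetic, meta-diegetic, diegetic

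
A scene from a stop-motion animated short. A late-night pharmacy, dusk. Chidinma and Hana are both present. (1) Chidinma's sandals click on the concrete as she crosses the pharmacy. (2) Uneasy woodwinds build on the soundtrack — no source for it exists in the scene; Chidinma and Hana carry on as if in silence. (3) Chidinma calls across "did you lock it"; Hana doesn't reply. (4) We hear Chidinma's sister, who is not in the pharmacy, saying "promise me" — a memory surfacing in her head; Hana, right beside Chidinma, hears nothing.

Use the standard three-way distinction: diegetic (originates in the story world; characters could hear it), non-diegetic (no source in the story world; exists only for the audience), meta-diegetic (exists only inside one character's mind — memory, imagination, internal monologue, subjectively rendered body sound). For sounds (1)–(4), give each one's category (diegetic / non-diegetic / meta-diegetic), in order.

diegetic, non-diegetic, diegetic, meta-diegetic

(1) it's the physical sound of Chidinma moving in the space → diegetic.
(2) is non-diegetic: it has no source in the story world and no character can hear it — it's underscore.
Sound (3): spoken by a character present in the story world, so diegetic.
(4) the voice is a memory playing only inside Chidinma's mind; Hana can't hear it → meta-diegetic.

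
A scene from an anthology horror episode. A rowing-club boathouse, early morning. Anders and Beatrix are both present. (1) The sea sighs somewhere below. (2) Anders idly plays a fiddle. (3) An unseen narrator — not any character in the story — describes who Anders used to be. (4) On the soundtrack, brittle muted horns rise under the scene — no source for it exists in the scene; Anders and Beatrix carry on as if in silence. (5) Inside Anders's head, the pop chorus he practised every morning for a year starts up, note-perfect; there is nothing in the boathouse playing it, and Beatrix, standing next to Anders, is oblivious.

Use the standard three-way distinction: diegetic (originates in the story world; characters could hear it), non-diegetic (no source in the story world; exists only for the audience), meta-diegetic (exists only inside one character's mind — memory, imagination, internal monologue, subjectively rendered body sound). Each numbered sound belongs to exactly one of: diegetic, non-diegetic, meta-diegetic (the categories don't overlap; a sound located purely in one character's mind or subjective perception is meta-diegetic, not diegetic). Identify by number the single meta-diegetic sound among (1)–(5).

5

(1) the sea is part of the location's real environment → diegetic.
(2) is diegetic: Anders is producing the music live, in the story world.
Sound (3): commentary laid over the scene from outside the fiction, so non-diegetic.
(4) is non-diegetic: score with no on-screen or off-screen source; it exists for the audience alone.
(5) it lives in Anders's subjectivity, not in the boathouse → meta-diegetic.
Only (5) is meta-diegetic.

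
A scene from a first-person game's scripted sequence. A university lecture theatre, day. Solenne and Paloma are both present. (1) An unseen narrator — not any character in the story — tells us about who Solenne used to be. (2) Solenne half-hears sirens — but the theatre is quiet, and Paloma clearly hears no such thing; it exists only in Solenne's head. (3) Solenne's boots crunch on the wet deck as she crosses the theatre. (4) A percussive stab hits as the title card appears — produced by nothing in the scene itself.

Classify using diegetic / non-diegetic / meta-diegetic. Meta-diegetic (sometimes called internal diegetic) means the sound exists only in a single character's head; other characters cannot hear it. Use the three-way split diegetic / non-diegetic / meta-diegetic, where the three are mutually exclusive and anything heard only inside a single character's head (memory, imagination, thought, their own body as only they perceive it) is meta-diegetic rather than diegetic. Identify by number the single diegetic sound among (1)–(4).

3

(1) is non-diegetic: the narrator exists outside the story world, addressing only the audience.
(2) is meta-diegetic: Solenne alone 'hears' it — an imagined sound, not present in the space.
Sound (3): it's the physical sound of Solenne moving in the space, so diegetic.
(4) it's a sound-design accent with no in-world source; no one in the scene can hear it → non-diegetic.
Only (3) is diegetic.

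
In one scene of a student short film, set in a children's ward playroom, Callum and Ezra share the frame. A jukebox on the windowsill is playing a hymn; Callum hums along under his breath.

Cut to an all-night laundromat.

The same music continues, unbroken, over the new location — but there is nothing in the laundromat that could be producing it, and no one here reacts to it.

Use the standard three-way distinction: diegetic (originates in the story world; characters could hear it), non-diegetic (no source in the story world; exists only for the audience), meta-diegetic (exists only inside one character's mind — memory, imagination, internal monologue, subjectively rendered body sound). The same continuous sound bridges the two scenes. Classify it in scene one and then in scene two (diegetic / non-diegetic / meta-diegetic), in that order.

diegetic, non-diegetic

Scene one: a jukebox is an on-screen source and Callum reacts to it → diegetic.
Scene two: there is no source in the laundromat and no one hears it — it's now underscore → non-diegetic.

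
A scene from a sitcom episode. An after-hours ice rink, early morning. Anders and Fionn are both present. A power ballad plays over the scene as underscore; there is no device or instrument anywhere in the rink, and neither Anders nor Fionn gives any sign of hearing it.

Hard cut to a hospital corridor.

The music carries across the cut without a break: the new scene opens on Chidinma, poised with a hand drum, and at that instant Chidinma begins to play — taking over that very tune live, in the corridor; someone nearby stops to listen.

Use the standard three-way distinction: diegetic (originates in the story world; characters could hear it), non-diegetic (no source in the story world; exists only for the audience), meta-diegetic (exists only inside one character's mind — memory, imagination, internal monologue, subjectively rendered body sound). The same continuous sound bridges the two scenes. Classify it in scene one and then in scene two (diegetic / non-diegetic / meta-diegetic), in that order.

non-diegetic, diegetic

Scene one: there's no in-world source anywhere and no character hears it — underscore for the audience only → non-diegetic.
Scene two: from the moment Chidinma starts playing, the tune is being performed on a hand drum inside the story world and another character hears it → diegetic.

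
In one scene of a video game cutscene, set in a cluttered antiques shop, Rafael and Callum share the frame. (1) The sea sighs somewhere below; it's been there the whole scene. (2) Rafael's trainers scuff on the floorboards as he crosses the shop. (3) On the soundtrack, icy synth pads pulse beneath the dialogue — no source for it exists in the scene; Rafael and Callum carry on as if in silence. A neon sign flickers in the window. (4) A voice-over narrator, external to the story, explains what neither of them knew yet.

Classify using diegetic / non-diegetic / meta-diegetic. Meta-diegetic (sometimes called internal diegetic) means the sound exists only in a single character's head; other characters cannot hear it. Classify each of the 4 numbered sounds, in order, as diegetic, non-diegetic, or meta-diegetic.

diegetic, diegetic, non-diegetic, non-diegetic

(1) is diegetic: it's the actual ambient sound of the location.
(2) is diegetic: a character's body making contact with the set — an in-world sound.
Sound (3): score with no on-screen or off-screen source; it exists for the audience alone, so non-diegetic.
Sound (4): the narrator exists outside the story world, addressing only the audience, so non-diegetic.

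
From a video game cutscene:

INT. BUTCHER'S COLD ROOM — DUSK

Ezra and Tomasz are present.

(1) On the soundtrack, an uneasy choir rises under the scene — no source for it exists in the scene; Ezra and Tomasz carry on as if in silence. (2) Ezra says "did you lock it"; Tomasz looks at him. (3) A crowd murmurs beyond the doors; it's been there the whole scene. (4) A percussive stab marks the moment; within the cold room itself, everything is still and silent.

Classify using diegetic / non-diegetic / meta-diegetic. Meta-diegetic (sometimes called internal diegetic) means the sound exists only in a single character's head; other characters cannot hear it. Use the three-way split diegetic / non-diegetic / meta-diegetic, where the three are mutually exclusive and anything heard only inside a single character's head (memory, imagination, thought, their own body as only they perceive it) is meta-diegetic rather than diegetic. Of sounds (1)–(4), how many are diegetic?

2

(1) it has no source in the story world and no character can hear it — it's underscore → non-diegetic.
Sound (2): spoken by a character present in the story world, so diegetic.
(3) is diegetic: ambient/room sound belonging to the story's physical space.
(4) an editorial stinger — it belongs to the cut, not the story world → non-diegetic.
Diegetic: (2), (3) — that's 2.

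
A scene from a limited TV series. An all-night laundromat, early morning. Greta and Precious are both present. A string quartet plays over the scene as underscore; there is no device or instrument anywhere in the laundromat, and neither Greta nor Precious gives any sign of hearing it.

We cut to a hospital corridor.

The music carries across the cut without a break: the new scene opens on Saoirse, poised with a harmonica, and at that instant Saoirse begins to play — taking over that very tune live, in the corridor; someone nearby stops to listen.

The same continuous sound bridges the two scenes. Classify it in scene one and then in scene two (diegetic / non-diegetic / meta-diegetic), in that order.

non-diegetic, diegetic

Scene one: there's no in-world source anywhere and no character hears it — underscore for the audience only → non-diegetic.
Scene two: from the moment Saoirse starts playing, the tune is being performed on a harmonica inside the story world and another character hears it → diegetic.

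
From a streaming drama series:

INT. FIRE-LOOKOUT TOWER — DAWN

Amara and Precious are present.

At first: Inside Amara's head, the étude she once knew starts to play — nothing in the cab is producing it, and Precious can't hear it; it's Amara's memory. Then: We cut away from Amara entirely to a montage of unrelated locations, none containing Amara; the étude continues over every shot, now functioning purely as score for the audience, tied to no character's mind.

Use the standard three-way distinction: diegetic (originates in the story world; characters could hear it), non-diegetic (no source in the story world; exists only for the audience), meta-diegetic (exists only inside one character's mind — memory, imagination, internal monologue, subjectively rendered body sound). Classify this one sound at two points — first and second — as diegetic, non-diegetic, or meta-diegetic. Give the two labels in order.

meta-diegetic, non-diegetic

First: the music lives inside Amara's mind alone; Precious can't hear it → meta-diegetic.
Second: once it plays over shots Amara isn't in, detached from any character's subjectivity, it's conventional underscore → non-diegetic.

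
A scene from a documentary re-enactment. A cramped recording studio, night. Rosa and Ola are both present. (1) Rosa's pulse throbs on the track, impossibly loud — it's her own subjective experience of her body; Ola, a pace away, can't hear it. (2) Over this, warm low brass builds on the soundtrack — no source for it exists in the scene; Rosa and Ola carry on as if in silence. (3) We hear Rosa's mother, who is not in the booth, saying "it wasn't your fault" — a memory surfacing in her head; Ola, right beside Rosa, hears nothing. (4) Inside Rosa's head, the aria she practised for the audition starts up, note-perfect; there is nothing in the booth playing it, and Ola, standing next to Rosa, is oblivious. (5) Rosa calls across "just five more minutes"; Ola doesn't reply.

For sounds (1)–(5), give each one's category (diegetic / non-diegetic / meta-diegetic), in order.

meta-diegetic, non-diegetic, meta-diegetic, meta-diegetic, diegetic

Sound (1): point-of-audition from inside Rosa's body; not a sound in the room, so meta-diegetic.
(2) score with no on-screen or off-screen source; it exists for the audience alone → non-diegetic.
Sound (3): it's Rosa's recollection rendered as sound; the other character can't hear it, so meta-diegetic.
Sound (4): remembered music, private to Rosa — Ola is oblivious because it isn't in the room, so meta-diegetic.
Sound (5): Rosa is a character speaking aloud in the scene, so diegetic.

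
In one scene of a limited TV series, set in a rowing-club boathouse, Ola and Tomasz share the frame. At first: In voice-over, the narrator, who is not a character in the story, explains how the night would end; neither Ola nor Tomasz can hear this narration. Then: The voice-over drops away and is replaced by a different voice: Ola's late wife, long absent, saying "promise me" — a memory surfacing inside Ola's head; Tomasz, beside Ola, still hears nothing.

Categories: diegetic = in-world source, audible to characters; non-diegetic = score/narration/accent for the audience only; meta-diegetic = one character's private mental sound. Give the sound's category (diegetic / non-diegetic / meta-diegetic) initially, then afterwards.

non-diegetic, meta-diegetic

Initially: the external narrator addresses only the audience — outside the story world → non-diegetic.
Afterwards: the replacement voice is a memory inside Ola's mind specifically → meta-diegetic.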